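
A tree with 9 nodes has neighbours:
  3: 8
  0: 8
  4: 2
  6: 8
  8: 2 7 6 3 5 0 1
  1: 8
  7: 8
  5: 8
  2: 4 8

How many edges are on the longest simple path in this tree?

3

Starting from 4, a farthest node is 1 at distance 3.
One longest path: 4–2–8–1.
So the diameter is 3.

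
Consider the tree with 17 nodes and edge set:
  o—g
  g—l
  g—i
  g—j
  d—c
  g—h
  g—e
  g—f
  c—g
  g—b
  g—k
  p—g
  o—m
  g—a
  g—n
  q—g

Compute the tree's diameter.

4

A longest path is d – c – g – o – m, with 4 edges.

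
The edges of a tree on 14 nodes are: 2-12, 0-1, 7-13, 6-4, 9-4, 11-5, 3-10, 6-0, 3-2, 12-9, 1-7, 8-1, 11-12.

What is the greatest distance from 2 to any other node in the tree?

8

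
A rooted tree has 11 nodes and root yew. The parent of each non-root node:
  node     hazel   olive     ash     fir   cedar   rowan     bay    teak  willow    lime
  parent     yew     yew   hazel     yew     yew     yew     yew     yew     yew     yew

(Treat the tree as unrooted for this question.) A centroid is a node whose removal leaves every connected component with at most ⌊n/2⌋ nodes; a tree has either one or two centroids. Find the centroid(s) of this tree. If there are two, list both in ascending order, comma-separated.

yew

Delete yew: the remaining components have sizes 2, 1, 1, 1, 1, 1, 1, 1, 1. Max 2 ≤ 5, so yew is a centroid.
Every other node leaves some component of size > 5, so the centroid is unique.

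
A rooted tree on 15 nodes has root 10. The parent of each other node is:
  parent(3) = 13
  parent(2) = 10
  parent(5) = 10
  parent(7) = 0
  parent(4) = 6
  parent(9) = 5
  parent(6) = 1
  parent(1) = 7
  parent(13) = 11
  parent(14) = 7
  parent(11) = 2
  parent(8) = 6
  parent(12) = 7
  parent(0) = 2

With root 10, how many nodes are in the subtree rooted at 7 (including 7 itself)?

The subtree rooted at 7 contains: 7, 1, 12, 14, 6, 8, 4 — 7 nodes.

7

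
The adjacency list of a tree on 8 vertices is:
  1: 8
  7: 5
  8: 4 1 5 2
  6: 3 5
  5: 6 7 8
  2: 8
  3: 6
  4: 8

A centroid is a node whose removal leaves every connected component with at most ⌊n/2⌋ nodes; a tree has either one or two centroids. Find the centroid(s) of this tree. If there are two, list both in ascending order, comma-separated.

If 5 is removed the pieces have sizes 4, 2, 1, all ≤ ⌊8/2⌋ = 4.
Its neighbour 8 also leaves a largest component of size 4, so both are centroids.

5, 8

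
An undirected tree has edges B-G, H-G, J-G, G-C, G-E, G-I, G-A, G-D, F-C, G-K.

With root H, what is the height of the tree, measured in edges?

F sits deepest: H-G-C-F — 3 edges from the root.

3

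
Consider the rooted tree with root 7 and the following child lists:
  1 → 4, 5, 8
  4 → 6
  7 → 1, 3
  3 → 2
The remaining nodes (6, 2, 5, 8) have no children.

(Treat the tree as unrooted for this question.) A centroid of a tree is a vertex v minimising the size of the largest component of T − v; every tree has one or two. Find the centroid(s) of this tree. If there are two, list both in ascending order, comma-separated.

Delete 1: the remaining components have sizes 3, 2, 1, 1. Max 3 ≤ 4, so 1 is a centroid.
No neighbour of 1 does as well, so 1 is the unique centroid.

1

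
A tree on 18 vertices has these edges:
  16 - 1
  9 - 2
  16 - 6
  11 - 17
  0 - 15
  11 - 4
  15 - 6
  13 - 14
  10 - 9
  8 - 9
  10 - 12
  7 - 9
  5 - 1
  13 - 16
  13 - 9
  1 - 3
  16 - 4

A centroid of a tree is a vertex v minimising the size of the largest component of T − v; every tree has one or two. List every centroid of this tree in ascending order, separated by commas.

16

If 16 is removed the pieces have sizes 8, 3, 3, 3, all ≤ ⌊18/2⌋ = 9.
Every other node leaves some component of size > 9, so the centroid is unique.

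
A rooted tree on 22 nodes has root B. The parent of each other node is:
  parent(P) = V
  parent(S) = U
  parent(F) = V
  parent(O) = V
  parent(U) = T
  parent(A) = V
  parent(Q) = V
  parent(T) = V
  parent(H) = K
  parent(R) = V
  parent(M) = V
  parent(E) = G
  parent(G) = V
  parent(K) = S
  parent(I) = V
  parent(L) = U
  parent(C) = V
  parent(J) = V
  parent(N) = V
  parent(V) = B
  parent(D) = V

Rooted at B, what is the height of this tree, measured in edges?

H sits deepest: B-V-T-U-S-K-H — 6 edges from the root.

6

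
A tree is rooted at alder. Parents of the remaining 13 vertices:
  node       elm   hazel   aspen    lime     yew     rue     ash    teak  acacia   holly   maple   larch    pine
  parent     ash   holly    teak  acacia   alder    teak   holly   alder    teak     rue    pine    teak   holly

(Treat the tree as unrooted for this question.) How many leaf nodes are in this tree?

7

Degree-1 nodes: aspen, elm, hazel, larch, lime, maple, yew — 7 of them.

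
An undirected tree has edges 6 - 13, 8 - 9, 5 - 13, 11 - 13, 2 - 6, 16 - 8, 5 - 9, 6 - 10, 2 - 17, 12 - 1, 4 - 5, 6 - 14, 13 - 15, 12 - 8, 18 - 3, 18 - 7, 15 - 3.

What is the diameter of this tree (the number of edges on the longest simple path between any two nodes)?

9

A longest path is 7 - 18 - 3 - 15 - 13 - 5 - 9 - 8 - 12 - 1, with 9 edges.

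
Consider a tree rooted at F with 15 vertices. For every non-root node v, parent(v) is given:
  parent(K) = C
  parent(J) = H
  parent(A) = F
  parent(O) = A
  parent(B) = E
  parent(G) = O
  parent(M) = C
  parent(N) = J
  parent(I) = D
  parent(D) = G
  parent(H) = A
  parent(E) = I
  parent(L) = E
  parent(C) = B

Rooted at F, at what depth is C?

8

Path from F to C: F–A–O–G–D–I–E–B–C, which has 8 edges.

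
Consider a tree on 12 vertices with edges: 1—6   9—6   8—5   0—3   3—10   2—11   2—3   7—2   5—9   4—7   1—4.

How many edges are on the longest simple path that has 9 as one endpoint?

7

The node farthest from 9 is 0 (10 also at distance 7), via 9 – 6 – 1 – 4 – 7 – 2 – 3 – 0 — 7 edges.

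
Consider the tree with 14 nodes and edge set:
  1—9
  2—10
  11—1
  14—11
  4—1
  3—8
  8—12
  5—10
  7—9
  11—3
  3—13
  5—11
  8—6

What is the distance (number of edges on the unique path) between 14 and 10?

3

The path is 14–11–5–10, which has 3 edges.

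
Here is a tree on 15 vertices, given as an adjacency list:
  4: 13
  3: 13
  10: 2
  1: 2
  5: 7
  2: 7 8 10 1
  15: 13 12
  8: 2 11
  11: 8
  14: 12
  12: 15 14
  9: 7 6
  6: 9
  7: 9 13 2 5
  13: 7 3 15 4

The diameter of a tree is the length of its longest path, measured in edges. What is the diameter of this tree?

7

Starting from 14, a farthest node is 11 at distance 7.
One longest path: 14–12–15–13–7–2–8–11.
So the diameter is 7.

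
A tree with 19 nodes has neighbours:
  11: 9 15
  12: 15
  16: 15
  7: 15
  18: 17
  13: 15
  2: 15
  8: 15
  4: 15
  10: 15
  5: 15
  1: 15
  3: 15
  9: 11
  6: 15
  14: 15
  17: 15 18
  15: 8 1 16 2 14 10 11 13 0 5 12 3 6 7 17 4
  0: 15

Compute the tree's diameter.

BFS from 9 reaches 18 last, at distance 4; BFS from 18 confirms no node is farther.
Path: 9–11–15–17–18.

4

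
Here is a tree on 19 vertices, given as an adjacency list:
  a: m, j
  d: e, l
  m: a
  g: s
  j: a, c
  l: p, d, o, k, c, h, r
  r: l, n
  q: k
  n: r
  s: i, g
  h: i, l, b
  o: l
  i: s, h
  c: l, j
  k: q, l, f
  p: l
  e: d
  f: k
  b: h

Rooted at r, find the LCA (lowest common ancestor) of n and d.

r

Path n→root: n r; path d→root: d l r.
First common node: r.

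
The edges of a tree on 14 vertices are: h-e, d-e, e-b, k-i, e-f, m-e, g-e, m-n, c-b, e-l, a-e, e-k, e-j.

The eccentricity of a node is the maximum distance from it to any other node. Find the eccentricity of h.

3

A farthest node from h is n (c, i also at distance 3).
The path h – e – m – n has 3 edges.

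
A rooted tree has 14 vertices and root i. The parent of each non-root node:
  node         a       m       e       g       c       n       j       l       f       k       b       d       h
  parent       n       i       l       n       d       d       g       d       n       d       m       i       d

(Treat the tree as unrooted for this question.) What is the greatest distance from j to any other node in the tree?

6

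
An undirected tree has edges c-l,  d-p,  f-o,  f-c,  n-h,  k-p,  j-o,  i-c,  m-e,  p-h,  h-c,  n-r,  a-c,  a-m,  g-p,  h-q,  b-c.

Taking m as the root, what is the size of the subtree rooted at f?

3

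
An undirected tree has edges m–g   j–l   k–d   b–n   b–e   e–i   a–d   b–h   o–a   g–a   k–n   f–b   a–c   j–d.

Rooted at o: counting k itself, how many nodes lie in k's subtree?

7

k's subtree: {k, n, b, h, e, f, i}, size 7.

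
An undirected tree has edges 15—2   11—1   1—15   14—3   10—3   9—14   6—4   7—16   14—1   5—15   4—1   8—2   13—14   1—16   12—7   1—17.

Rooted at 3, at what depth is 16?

3 → 14 → 1 → 16 — 3 edges.

3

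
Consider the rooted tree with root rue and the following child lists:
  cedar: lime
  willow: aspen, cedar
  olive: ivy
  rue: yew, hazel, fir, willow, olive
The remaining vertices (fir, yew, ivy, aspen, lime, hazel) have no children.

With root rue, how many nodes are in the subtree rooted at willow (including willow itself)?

Descendants of willow (including itself): willow, cedar, aspen, lime. That's 4.

4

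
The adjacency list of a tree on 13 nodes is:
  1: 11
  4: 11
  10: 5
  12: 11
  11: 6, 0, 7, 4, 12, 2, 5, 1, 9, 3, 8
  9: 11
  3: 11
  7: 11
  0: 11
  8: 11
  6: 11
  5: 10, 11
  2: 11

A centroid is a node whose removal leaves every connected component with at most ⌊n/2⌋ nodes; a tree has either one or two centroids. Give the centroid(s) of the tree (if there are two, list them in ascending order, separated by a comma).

Delete 11: the remaining components have sizes 2, 1, 1, 1, 1, 1, 1, 1, 1, 1, 1. Max 2 ≤ 6, so 11 is a centroid.
Every other node leaves some component of size > 6, so the centroid is unique.

11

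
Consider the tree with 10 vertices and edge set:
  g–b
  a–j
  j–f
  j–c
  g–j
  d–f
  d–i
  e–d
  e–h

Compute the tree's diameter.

6

BFS from b reaches h last, at distance 6; BFS from h confirms no node is farther.
Path: b-g-j-f-d-e-h.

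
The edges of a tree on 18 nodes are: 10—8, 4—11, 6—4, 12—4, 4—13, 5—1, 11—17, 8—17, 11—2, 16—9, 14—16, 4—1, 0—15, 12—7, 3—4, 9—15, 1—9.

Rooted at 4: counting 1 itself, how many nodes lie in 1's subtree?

Descendants of 1 (including itself): 1, 5, 9, 16, 15, 14, 0. That's 7.

7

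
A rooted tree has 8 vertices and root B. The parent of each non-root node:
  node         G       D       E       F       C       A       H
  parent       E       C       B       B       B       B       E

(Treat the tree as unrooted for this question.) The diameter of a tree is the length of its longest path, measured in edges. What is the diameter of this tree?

4

BFS from H reaches D last, at distance 4; BFS from D confirms no node is farther.
Path: H–E–B–C–D.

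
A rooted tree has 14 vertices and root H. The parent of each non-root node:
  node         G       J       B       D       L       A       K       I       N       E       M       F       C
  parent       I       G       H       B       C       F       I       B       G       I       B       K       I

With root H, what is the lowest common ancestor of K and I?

K's ancestor chain is K, I, B, H and I's is I, B, H; they first meet at I.

I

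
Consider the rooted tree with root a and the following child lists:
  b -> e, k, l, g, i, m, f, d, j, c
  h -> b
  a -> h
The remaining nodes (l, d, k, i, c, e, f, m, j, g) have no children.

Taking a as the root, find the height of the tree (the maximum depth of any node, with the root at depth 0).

A deepest node is k, reached by a-h-b-k.
That path has 3 edges, so the height is 3.

3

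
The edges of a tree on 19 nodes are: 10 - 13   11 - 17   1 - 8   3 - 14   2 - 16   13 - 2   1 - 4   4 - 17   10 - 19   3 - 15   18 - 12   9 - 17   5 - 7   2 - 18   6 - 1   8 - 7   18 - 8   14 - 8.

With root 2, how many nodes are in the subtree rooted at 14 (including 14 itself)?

3

14's subtree: {14, 3, 15}, size 3.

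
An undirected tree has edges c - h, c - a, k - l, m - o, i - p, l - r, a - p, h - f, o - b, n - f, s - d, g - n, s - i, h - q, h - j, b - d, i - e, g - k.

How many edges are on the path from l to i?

9

Walking from l: l - k - g - n - f - h - c - a - p - i. Length 9.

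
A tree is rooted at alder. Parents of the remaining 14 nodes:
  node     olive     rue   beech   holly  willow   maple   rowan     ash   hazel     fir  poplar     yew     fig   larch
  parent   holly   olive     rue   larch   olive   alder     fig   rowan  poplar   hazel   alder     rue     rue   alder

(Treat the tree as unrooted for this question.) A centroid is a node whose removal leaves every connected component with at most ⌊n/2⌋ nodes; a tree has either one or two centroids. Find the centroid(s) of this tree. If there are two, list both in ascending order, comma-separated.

olive

Delete olive: the remaining components have sizes 7, 6, 1. Max 7 ≤ 7, so olive is a centroid.
No neighbour of olive does as well, so olive is the unique centroid.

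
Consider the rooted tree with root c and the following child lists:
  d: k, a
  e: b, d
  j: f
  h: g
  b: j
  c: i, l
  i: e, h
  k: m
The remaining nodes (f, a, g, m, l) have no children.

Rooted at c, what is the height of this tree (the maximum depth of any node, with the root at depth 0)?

5

The longest root-to-leaf path is c–i–e–b–j–f (5 edges).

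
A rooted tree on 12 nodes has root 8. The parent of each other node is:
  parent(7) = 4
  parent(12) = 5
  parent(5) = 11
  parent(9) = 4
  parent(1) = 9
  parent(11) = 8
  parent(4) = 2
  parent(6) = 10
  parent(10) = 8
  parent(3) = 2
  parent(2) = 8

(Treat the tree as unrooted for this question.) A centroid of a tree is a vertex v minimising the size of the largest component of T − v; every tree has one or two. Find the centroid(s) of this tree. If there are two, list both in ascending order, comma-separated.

Removing 8 splits the tree into components of sizes 6, 3, 2; the largest is 6 ≤ ⌊12/2⌋ = 6.
Its neighbour 2 also leaves a largest component of size 6, so both are centroids.

2, 8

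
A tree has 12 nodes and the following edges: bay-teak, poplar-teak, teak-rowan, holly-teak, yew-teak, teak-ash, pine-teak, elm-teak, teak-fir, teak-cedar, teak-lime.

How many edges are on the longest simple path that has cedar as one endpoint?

2

The node farthest from cedar is rowan (pine, lime, poplar, elm, fir, ash, bay, holly, yew also at distance 2), via cedar–teak–rowan — 2 edges.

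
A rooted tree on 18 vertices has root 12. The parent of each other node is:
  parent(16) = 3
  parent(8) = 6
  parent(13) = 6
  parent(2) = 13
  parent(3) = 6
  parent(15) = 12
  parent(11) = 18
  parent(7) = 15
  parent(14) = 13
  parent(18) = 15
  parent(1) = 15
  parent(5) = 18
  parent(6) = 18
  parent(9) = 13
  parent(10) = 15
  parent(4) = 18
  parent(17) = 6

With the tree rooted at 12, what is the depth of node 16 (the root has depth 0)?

5

12 – 15 – 18 – 6 – 3 – 16 — 5 edges.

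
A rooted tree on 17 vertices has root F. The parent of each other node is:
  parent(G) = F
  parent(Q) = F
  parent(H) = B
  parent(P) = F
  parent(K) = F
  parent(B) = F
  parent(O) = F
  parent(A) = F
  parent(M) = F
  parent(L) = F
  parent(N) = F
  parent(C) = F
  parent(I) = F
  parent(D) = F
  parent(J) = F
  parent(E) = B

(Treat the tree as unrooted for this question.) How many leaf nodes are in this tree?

15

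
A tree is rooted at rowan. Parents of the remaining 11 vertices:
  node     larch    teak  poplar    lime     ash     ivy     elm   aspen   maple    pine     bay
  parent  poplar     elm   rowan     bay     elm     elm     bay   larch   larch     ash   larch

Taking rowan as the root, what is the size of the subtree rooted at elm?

5

The subtree rooted at elm contains: elm, teak, ash, ivy, pine — 5 nodes.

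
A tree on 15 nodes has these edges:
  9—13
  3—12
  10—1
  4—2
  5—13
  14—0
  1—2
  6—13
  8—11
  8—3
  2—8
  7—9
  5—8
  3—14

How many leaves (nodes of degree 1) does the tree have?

Exactly 7 nodes have a single neighbour: 0, 4, 6, 7, 10, 11, 12.

7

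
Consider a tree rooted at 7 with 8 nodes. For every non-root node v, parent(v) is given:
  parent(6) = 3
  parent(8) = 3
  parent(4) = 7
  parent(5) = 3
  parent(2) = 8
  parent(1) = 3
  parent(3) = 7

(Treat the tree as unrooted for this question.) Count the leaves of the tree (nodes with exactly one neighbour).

Degree-1 nodes: 1, 2, 4, 5, 6 — 5 of them.

5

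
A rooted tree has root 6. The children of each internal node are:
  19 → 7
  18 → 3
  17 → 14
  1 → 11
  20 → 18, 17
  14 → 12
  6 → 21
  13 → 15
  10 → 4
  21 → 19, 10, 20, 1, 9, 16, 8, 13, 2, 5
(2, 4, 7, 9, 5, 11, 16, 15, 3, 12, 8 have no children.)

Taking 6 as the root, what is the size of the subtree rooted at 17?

3

The subtree rooted at 17 contains: 17, 14, 12 — 3 nodes.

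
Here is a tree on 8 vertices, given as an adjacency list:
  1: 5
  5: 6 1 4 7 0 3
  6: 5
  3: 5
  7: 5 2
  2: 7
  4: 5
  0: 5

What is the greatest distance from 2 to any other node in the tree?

3

Distances from 2 peak at 3, attained at 0 (3, 6, 1, 4 also at distance 3).
2–7–5–0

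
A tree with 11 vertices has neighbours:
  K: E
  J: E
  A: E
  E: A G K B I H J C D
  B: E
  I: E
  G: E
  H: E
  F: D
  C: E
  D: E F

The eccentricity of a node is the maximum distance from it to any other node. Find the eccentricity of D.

The node farthest from D is K (H, G, C, J, A, B, I also at distance 2), via D – E – K — 2 edges.

2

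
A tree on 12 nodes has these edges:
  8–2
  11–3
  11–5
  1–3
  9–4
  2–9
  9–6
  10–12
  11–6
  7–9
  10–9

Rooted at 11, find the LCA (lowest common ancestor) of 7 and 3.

Path 7→root: 7 9 6 11; path 3→root: 3 11.
First common node: 11.

11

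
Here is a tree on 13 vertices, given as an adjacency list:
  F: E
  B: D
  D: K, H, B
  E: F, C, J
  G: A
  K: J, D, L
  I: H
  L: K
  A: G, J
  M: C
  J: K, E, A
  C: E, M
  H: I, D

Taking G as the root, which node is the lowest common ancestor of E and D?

J

Path E→root: E J A G; path D→root: D K J A G.
First common node: J.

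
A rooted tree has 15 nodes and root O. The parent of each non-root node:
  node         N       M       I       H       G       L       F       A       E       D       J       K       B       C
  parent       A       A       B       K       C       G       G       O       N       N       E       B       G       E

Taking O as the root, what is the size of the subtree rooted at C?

The subtree rooted at C contains: C, G, B, L, F, I, K, H — 8 nodes.

8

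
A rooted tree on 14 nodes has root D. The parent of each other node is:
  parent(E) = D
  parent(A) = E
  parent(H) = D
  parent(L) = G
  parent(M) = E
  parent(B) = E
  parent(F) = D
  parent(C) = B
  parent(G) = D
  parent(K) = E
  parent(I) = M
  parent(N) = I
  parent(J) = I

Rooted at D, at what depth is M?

Path from D to M: D – E – M, which has 2 edges.

2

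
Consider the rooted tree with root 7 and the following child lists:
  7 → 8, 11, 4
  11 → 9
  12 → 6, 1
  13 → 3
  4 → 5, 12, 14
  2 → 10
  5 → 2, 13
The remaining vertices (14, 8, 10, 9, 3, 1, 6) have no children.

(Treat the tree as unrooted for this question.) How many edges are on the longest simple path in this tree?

6

BFS from 3 reaches 9 last, at distance 6; BFS from 9 confirms no node is farther.
Path: 3–13–5–4–7–11–9.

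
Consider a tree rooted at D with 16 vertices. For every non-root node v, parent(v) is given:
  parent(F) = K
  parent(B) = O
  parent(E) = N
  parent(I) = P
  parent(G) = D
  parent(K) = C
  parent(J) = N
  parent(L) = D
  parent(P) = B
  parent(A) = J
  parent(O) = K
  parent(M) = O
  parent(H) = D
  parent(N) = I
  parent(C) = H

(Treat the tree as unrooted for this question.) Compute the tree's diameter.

BFS from G reaches A last, at distance 11; BFS from A confirms no node is farther.
Path: G-D-H-C-K-O-B-P-I-N-J-A.

11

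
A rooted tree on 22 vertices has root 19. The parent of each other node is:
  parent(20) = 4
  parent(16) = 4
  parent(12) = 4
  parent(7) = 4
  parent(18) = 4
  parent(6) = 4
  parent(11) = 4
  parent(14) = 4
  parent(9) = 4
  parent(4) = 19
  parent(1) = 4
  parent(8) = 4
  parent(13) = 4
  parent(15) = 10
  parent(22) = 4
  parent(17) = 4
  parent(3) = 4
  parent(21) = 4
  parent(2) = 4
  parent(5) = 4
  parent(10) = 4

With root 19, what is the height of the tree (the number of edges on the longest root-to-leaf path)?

3

The longest root-to-leaf path is 19 – 4 – 10 – 15 (3 edges).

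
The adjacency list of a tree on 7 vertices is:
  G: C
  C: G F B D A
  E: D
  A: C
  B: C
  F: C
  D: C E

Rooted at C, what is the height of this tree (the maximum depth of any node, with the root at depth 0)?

2

A deepest node is E, reached by C → D → E.
That path has 2 edges, so the height is 2.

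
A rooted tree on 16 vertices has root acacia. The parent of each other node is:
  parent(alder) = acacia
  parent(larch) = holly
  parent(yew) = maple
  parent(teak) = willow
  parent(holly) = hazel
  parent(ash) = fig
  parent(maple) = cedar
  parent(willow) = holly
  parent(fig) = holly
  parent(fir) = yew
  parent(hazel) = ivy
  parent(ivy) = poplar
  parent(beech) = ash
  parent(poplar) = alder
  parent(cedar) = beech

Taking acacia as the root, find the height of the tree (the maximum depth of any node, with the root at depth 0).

12

fir sits deepest: acacia-alder-poplar-ivy-hazel-holly-fig-ash-beech-cedar-maple-yew-fir — 12 edges from the root.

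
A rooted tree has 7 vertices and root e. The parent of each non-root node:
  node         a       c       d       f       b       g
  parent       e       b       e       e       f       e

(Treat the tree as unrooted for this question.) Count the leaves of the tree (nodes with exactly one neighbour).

Degree-1 nodes: a, c, d, g — 4 of them.

4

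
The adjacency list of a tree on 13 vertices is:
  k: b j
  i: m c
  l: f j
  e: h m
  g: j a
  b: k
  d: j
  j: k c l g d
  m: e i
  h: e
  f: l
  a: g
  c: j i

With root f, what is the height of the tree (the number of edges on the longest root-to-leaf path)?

h sits deepest: f → l → j → c → i → m → e → h — 7 edges from the root.

7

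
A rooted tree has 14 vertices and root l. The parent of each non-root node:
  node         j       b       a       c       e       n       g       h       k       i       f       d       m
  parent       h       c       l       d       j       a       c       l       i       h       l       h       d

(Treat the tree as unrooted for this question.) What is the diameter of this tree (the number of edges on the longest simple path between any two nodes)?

Starting from n, a farthest node is b at distance 6.
One longest path: n – a – l – h – d – c – b.
So the diameter is 6.

6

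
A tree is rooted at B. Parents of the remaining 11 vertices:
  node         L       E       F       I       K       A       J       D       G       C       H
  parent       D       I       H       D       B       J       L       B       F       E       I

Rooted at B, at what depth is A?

4

Climbing from A to the root: A – J – L – D – B. That's 4 steps.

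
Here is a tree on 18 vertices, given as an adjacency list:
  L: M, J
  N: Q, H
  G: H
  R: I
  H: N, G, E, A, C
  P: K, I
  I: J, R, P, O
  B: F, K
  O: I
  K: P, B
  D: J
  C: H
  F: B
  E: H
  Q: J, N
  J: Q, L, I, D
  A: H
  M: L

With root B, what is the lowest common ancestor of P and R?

Ancestors of P (toward the root): P, K, B.
Ancestors of R: R, I, P, K, B.
The deepest node appearing in both lists is P.

P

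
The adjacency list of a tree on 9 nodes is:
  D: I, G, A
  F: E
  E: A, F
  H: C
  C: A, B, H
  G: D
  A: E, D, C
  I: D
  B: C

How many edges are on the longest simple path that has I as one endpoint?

Distances from I peak at 4, attained at F (H, B also at distance 4).
I–D–A–E–F

4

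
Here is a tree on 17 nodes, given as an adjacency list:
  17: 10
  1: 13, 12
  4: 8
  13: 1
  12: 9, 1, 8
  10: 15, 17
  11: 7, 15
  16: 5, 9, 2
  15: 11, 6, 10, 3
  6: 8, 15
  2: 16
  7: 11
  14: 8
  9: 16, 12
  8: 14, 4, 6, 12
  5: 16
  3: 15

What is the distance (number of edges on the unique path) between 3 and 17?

3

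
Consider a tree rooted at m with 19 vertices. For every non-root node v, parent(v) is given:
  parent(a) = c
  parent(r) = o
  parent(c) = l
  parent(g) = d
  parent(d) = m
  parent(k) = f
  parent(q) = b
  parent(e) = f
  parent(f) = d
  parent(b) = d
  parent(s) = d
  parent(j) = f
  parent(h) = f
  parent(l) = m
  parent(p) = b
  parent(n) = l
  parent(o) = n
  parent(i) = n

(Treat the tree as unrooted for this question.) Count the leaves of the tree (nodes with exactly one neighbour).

11

Degree-1 nodes: a, e, g, h, i, j, k, p, q, r, s — 11 of them.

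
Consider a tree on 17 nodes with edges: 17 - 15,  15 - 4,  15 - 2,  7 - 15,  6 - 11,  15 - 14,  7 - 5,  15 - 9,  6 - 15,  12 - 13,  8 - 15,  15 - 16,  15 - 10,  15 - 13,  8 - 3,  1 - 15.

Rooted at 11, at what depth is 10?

3

Path from 11 to 10: 11 – 6 – 15 – 10, which has 3 edges.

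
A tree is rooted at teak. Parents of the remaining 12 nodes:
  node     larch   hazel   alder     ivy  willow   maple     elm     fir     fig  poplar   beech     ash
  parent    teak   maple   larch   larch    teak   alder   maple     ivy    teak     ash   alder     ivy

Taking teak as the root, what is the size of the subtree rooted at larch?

10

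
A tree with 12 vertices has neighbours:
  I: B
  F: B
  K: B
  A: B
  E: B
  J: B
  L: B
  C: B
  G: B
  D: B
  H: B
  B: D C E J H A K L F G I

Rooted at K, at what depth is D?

2

K → B → D — 2 edges.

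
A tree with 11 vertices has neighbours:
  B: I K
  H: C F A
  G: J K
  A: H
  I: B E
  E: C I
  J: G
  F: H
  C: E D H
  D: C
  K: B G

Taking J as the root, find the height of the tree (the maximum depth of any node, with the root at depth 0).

A deepest node is A, reached by J → G → K → B → I → E → C → H → A.
That path has 8 edges, so the height is 8.

8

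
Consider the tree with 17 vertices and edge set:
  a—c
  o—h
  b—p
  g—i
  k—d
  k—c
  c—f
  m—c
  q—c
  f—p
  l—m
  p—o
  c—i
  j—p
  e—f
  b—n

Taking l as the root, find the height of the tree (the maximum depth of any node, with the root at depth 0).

A deepest node is h, reached by l – m – c – f – p – o – h.
That path has 6 edges, so the height is 6.

6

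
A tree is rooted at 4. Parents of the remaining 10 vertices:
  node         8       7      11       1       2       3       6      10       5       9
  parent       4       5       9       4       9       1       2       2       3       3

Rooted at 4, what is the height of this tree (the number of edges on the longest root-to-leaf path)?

5

6 sits deepest: 4 – 1 – 3 – 9 – 2 – 6 — 5 edges from the root.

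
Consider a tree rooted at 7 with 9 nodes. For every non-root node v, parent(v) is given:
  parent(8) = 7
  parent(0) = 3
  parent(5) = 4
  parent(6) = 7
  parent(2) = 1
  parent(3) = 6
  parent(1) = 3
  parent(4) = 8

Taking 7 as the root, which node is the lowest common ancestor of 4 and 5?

Path 4→root: 4 8 7; path 5→root: 5 4 8 7.
First common node: 4.

4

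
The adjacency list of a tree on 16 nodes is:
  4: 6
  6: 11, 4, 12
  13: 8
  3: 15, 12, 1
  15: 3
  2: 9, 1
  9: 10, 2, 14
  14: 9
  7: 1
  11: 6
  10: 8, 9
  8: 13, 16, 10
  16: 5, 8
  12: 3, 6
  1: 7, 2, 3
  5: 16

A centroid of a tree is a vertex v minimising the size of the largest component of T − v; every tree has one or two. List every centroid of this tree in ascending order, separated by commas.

Delete 1: the remaining components have sizes 8, 6, 1. Max 8 ≤ 8, so 1 is a centroid.
Its neighbour 2 also leaves a largest component of size 8, so both are centroids.

1, 2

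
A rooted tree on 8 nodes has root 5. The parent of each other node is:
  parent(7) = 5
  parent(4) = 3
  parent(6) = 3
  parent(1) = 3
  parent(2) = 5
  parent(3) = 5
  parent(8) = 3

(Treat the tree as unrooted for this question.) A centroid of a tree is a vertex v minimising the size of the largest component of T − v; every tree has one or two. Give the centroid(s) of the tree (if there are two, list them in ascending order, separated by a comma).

Removing 3 splits the tree into components of sizes 3, 1, 1, 1, 1; the largest is 3 ≤ ⌊8/2⌋ = 4.
No neighbour of 3 does as well, so 3 is the unique centroid.

3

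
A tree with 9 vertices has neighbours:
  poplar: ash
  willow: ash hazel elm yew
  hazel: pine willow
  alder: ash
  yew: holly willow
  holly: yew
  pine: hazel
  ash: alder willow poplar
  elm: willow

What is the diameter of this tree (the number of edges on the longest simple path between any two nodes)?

Starting from holly, a farthest node is alder at distance 4.
One longest path: holly – yew – willow – ash – alder.
So the diameter is 4.

4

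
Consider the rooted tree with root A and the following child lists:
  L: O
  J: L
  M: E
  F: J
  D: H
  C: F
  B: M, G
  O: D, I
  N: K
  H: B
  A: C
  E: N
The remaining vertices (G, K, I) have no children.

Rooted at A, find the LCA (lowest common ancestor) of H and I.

O

Ancestors of H (toward the root): H, D, O, L, J, F, C, A.
Ancestors of I: I, O, L, J, F, C, A.
The deepest node appearing in both lists is O.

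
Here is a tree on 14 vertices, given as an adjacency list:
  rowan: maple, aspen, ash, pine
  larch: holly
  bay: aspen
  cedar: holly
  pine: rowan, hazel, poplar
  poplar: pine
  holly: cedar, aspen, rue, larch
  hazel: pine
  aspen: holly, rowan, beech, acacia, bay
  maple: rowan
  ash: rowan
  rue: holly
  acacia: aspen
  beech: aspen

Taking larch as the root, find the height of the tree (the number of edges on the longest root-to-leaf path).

A deepest node is hazel, reached by larch-holly-aspen-rowan-pine-hazel.
That path has 5 edges, so the height is 5.

5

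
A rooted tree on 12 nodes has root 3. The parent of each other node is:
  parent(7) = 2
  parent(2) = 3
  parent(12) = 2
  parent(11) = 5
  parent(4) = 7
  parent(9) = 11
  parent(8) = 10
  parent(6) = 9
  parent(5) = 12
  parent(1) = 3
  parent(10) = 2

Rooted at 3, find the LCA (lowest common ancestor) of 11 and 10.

2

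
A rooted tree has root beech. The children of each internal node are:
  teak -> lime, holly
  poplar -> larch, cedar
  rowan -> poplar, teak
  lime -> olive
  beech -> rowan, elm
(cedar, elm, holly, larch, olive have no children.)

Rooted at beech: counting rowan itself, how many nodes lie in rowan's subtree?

8

rowan's subtree: {rowan, poplar, teak, cedar, larch, lime, holly, olive}, size 8.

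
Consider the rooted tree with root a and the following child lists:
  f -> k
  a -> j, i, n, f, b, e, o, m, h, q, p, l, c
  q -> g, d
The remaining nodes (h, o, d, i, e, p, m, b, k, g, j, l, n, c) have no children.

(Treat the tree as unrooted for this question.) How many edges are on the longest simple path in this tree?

4

A longest path is d – q – a – f – k, with 4 edges.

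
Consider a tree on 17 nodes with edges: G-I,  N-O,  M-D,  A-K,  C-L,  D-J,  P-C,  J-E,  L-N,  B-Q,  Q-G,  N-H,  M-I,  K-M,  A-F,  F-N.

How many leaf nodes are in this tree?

5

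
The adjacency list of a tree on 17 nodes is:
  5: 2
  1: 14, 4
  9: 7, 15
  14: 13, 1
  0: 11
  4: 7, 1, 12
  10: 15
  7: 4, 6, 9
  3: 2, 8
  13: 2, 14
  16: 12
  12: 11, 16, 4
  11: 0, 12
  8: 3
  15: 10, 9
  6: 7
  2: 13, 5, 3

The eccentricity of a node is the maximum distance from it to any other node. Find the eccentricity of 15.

A farthest node from 15 is 8.
The path 15 – 9 – 7 – 4 – 1 – 14 – 13 – 2 – 3 – 8 has 9 edges.

9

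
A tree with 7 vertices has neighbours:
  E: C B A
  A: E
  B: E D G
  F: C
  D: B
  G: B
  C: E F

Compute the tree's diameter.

4

A longest path is G–B–E–C–F, with 4 edges.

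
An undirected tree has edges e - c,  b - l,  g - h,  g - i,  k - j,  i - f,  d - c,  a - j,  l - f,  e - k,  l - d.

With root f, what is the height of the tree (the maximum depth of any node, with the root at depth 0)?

a sits deepest: f–l–d–c–e–k–j–a — 7 edges from the root.

7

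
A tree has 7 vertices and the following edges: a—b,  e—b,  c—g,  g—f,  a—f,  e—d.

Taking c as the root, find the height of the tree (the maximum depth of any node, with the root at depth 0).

6

d sits deepest: c-g-f-a-b-e-d — 6 edges from the root.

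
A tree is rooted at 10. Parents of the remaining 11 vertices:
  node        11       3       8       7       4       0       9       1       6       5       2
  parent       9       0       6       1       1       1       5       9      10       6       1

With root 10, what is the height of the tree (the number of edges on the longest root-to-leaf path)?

6

The longest root-to-leaf path is 10 → 6 → 5 → 9 → 1 → 0 → 3 (6 edges).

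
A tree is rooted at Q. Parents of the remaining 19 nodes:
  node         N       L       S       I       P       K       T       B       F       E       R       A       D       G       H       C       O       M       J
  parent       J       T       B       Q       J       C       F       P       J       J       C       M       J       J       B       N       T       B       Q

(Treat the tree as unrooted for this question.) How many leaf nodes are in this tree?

Degree-1 nodes: A, D, E, G, H, I, K, L, O, R, S — 11 of them.

11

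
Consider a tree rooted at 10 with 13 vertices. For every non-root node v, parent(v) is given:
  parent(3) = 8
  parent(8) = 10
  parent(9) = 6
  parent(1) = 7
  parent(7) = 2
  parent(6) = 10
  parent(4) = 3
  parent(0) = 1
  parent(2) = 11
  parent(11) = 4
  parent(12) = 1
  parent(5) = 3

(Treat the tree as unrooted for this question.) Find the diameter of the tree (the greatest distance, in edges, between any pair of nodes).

A longest path is 9 - 6 - 10 - 8 - 3 - 4 - 11 - 2 - 7 - 1 - 12, with 10 edges.

10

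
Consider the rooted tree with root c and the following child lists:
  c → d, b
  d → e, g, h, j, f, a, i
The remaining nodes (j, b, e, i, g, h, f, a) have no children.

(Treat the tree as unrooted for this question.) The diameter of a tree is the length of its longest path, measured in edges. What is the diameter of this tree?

3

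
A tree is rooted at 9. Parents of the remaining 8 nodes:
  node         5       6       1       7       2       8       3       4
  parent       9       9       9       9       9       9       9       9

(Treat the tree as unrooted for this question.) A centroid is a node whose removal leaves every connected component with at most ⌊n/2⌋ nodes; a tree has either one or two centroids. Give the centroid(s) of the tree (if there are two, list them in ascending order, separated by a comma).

Removing 9 splits the tree into components of sizes 1, 1, 1, 1, 1, 1, 1, 1; the largest is 1 ≤ ⌊9/2⌋ = 4.
No neighbour of 9 does as well, so 9 is the unique centroid.

9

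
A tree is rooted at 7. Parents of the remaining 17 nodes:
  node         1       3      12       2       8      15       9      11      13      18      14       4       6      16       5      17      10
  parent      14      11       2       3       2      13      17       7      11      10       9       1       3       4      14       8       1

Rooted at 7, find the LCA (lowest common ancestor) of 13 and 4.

11

13's ancestor chain is 13, 11, 7 and 4's is 4, 1, 14, 9, 17, 8, 2, 3, 11, 7; they first meet at 11.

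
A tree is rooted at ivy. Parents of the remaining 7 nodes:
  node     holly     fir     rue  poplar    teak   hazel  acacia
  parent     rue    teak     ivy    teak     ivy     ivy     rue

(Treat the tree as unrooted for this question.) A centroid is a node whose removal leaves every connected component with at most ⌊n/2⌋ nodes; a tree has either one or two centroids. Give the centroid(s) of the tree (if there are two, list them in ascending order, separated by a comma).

If ivy is removed the pieces have sizes 3, 3, 1, all ≤ ⌊8/2⌋ = 4.
Every other node leaves some component of size > 4, so the centroid is unique.

ivy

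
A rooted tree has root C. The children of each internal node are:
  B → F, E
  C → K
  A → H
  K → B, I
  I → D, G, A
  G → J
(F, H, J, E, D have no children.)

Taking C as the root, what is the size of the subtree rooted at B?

3

Descendants of B (including itself): B, E, F. That's 3.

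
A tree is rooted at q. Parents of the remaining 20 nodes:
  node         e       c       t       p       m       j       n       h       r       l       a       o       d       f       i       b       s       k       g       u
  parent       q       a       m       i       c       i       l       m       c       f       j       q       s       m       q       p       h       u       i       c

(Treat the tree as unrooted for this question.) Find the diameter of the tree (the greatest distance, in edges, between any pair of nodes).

BFS from e reaches n last, at distance 9; BFS from n confirms no node is farther.
Path: e - q - i - j - a - c - m - f - l - n.

9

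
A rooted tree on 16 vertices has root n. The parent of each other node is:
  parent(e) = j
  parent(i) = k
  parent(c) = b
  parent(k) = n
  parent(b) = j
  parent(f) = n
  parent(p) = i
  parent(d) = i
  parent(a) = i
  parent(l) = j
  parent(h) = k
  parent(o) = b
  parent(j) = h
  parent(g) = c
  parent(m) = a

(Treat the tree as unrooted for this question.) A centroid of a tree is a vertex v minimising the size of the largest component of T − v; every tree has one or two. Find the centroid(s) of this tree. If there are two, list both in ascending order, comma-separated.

h, k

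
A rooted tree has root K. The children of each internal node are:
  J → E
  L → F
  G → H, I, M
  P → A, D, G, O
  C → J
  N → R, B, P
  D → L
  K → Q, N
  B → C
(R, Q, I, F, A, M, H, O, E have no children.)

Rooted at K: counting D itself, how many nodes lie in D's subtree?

3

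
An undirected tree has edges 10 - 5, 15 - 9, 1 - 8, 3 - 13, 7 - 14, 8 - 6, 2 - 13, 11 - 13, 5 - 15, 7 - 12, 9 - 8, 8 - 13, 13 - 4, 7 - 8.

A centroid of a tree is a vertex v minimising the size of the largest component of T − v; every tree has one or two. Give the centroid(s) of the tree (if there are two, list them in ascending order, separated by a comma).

If 8 is removed the pieces have sizes 5, 4, 3, 1, 1, all ≤ ⌊15/2⌋ = 7.
Every other node leaves some component of size > 7, so the centroid is unique.

8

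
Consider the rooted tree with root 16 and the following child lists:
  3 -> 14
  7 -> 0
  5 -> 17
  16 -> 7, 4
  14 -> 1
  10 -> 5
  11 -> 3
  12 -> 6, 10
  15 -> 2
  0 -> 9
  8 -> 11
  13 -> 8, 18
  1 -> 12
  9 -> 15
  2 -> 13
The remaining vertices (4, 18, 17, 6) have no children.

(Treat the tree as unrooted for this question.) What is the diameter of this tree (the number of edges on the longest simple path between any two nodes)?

16

BFS from 4 reaches 17 last, at distance 16; BFS from 17 confirms no node is farther.
Path: 4 - 16 - 7 - 0 - 9 - 15 - 2 - 13 - 8 - 11 - 3 - 14 - 1 - 12 - 10 - 5 - 17.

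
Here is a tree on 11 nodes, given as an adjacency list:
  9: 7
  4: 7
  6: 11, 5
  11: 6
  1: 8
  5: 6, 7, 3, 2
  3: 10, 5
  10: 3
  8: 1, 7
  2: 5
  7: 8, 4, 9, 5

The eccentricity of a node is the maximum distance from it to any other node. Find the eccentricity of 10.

5

The node farthest from 10 is 1, via 10-3-5-7-8-1 — 5 edges.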